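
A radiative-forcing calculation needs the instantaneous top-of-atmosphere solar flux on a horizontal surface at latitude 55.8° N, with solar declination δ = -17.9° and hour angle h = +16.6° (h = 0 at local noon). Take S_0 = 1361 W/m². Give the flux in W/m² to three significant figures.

352 W/m²

cos θ_z = sin ϕ sin δ + cos ϕ cos δ cos h = -0.254209 + 0.512583 = 0.258374.
Flux = S_0 · cos θ_z = 1361 × 0.258374 = 351.6 W/m².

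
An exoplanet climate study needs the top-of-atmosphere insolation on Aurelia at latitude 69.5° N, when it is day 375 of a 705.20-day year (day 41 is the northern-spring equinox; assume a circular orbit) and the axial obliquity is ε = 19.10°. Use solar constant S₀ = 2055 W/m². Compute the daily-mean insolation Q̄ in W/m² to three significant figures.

Solar longitude: λ_s = 360° × (375 − 41)/705.20 = 170.505°.
sin δ = sin 19.10° × sin 170.505° = 0.05398, so δ = +3.094°.
cos H₀ = −tan(+69.5°) tan(+3.094°) = -0.1446, H₀ = 1.7159 rad.
Bracket: H₀ sin φ sin δ + cos φ cos δ sin H₀ = 1.7159×0.93667×0.05398 + 0.35021×0.99854×0.98949 = 0.086758 + 0.346023 = 0.432781.
Q̄ = (S₀/π) × [bracket] = (2055/π) × 0.432781 = 283.1 W/m².

Q̄ ≈ 283 W/m²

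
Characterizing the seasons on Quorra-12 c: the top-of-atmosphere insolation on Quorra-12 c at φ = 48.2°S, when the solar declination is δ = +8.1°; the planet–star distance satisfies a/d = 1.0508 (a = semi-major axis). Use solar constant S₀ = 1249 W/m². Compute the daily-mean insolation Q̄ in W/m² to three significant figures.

Q̄ ≈ 221 W/m²

cos H₀ = −tan(-48.2°) tan(+8.100°) = 0.1592, H₀ = 1.4109 rad.
Bracket: H₀ sin φ sin δ + cos φ cos δ sin H₀ = 1.4109×-0.74548×0.14090 + 0.66653×0.99002×0.98725 = -0.148198 + 0.651465 = 0.503267.
Inverse-square distance factor (a/d)² = 1.0508² = 1.104181.
Q̄ = (S₀/π) × 1.104181 × [bracket] = (1249/π) × 1.104181 × 0.503267 = 220.9 W/m².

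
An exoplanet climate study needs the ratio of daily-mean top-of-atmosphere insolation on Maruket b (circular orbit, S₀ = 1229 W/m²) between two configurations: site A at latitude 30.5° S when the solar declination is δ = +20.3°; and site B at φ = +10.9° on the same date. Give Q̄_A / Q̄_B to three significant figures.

— Configuration A (φ=-30.5°):
cos H₀ = −tan(-30.5°) tan(+20.300°) = 0.2179, H₀ = 1.3511 rad.
Bracket: H₀ sin φ sin δ + cos φ cos δ sin H₀ = 1.3511×-0.50754×0.34694 + 0.86163×0.93789×0.97597 = -0.237910 + 0.788695 = 0.550785.
Q̄ = (S₀/π) × [bracket] = (1229/π) × 0.550785 = 215.47 W/m².
— Configuration B (φ=+10.9°):
cos H₀ = −tan(+10.9°) tan(+20.300°) = -0.0712, H₀ = 1.6421 rad.
Bracket: H₀ sin φ sin δ + cos φ cos δ sin H₀ = 1.6421×0.18910×0.34694 + 0.98196×0.93789×0.99746 = 0.107732 + 0.918631 = 1.026363.
Q̄ = (S₀/π) × [bracket] = (1229/π) × 1.026363 = 401.52 W/m².
Ratio Q̄_A / Q̄_B = 215.47 / 401.52 = 0.5366.

Q̄_A / Q̄_B ≈ 0.537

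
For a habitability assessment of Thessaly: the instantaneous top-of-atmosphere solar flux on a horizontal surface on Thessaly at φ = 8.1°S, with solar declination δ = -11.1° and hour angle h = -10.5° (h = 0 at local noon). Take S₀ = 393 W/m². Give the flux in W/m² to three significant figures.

386 W/m²

cos θ_z = sin φ sin δ + cos φ cos δ cos h = 0.027127 + 0.955235 = 0.982362.
Flux = S₀ · cos θ_z = 393 × 0.982362 = 386.1 W/m².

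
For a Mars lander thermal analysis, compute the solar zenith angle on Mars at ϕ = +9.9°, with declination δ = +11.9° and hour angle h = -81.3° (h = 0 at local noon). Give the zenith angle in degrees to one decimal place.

cos θ_z = sin ϕ sin δ + cos ϕ cos δ cos h = 0.035453 + 0.145806 = 0.181259.
θ_z = arccos(0.181259) = 79.6°.

θ_z = 79.6°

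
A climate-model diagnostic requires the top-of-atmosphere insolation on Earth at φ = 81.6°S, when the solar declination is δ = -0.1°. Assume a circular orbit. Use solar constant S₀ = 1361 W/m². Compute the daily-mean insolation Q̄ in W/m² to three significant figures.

cos H₀ = −tan(-81.6°) tan(-0.100°) = -0.0118, H₀ = 1.5826 rad.
Bracket: H₀ sin φ sin δ + cos φ cos δ sin H₀ = 1.5826×-0.98927×-0.00175 + 0.14608×1.00000×0.99993 = 0.002740 + 0.146070 = 0.148810.
Q̄ = (S₀/π) × [bracket] = (1361/π) × 0.148810 = 64.47 W/m².

Q̄ ≈ 64.5 W/m²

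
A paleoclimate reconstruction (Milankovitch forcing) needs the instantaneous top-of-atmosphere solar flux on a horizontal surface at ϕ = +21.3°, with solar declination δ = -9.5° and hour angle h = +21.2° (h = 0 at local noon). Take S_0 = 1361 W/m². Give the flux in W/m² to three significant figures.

1.08e+03 W/m²

cos θ_z = sin ϕ sin δ + cos ϕ cos δ cos h = -0.059954 + 0.856725 = 0.796771.
Flux = S_0 · cos θ_z = 1361 × 0.796771 = 1084 W/m².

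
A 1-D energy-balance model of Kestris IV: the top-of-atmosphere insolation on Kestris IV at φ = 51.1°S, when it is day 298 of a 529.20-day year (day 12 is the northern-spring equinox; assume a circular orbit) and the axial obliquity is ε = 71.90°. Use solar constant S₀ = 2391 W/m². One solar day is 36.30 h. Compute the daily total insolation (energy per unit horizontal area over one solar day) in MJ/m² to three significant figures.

92.5 MJ/m²

Solar longitude: λ_s = 360° × (298 − 12)/529.20 = 194.558°.
sin δ = sin 71.90° × sin 194.558° = -0.23892, so δ = -13.823°.
cos H₀ = −tan(-51.1°) tan(-13.823°) = -0.3049, H₀ = 1.8807 rad.
Bracket: H₀ sin φ sin δ + cos φ cos δ sin H₀ = 1.8807×-0.77824×-0.23892 + 0.62796×0.97104×0.95238 = 0.349692 + 0.580737 = 0.930429.
Q̄ = (S₀/π) × [bracket] = (2391/π) × 0.930429 = 708.13 W/m².
Daily total = Q̄ × 36.30 h × 3600 s/h = 708.13 × 36.30 × 3600 / 10⁶ = 92.54 MJ/m².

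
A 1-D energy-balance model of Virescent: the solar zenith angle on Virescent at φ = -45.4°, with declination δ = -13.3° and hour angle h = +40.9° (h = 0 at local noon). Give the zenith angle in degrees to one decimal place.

θ_z = 47.1°

cos θ_z = sin φ sin δ + cos φ cos δ cos h = 0.163801 + 0.516490 = 0.680291.
θ_z = arccos(0.680291) = 47.1°.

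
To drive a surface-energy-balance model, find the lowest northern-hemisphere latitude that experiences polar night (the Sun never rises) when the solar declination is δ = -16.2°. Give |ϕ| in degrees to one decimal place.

|ϕ| = 73.8°

Polar night requires cos h₀ = −tan ϕ tan δ ≥ 1, i.e. tan ϕ tan δ ≤ −1.
The boundary is |tan ϕ| · |tan δ| = 1, so |ϕ| = 90° − |δ| = 90° − 16.2° = 73.8° in the northern hemisphere.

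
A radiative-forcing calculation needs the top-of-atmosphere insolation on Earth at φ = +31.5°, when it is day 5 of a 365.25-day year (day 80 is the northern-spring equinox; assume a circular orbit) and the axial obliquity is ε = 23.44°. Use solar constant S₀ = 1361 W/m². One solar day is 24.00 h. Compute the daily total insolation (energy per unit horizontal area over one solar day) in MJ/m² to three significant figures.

18.7 MJ/m²

Solar longitude: λ_s = 360° × (5 − 80)/365.25 = -73.922°, i.e. -73.922° + 360° = 286.078°.
sin δ = sin 23.44° × sin 286.078° = -0.38223, so δ = -22.472°.
cos H₀ = −tan(+31.5°) tan(-22.472°) = 0.2535, H₀ = 1.3145 rad.
Bracket: H₀ sin φ sin δ + cos φ cos δ sin H₀ = 1.3145×0.52250×-0.38223 + 0.85264×0.92407×0.96734 = -0.262526 + 0.762166 = 0.499640.
Q̄ = (S₀/π) × [bracket] = (1361/π) × 0.499640 = 216.45 W/m².
Daily total = Q̄ × 24.00 h × 3600 s/h = 216.45 × 24.00 × 3600 / 10⁶ = 18.70 MJ/m².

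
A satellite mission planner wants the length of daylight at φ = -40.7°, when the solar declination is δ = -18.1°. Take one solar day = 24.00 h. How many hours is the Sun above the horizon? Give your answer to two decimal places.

14.18 h

cos H₀ = −tan φ · tan δ = −tan(-40.7°) × tan(-18.100°) = -0.2811, so H₀ = 1.8558 rad = 106.33°.
Daylight = 2H₀/(2π) × 24.00 h = (1.8558/π) × 24.00 = 14.18 h.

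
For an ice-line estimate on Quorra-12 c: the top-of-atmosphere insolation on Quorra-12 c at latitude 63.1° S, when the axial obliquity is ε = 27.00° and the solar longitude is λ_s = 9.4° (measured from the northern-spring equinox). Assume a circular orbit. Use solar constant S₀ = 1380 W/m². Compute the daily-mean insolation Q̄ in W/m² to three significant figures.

Solar declination: sin δ = sin ε · sin λ_s = sin 27.00° × sin 9.4° = 0.07415, so δ = +4.252°.
cos H₀ = −tan(-63.1°) tan(+4.252°) = 0.1466, H₀ = 1.4237 rad.
Bracket: H₀ sin φ sin δ + cos φ cos δ sin H₀ = 1.4237×-0.89180×0.07415 + 0.45243×0.99725×0.98920 = -0.094145 + 0.446313 = 0.352168.
Q̄ = (S₀/π) × [bracket] = (1380/π) × 0.352168 = 154.7 W/m².

Q̄ ≈ 155 W/m²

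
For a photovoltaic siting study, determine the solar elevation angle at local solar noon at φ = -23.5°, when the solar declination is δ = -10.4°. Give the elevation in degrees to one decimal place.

76.9°

At local noon the hour angle is zero, so the zenith angle equals |φ − δ| = |-23.5° − (-10.400°)| = 13.100°.
Elevation = 90° − 13.100° = 76.9°.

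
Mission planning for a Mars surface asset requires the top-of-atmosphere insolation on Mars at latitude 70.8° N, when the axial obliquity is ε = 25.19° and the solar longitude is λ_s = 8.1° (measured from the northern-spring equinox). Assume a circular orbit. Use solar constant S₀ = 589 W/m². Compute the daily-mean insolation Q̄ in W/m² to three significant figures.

Solar declination: sin δ = sin ε · sin λ_s = sin 25.19° × sin 8.1° = 0.05997, so δ = +3.438°.
cos H₀ = −tan(+70.8°) tan(+3.438°) = -0.1725, H₀ = 1.7442 rad.
Bracket: H₀ sin φ sin δ + cos φ cos δ sin H₀ = 1.7442×0.94438×0.05997 + 0.32887×0.99820×0.98501 = 0.098782 + 0.323357 = 0.422139.
Q̄ = (S₀/π) × [bracket] = (589/π) × 0.422139 = 79.14 W/m².

Q̄ ≈ 79.1 W/m²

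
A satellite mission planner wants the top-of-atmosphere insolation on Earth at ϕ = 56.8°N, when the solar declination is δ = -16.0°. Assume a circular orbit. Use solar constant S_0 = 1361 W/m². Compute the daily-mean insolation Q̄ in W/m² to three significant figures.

cos h₀ = −tan(+56.8°) tan(-16.000°) = 0.4382, h₀ = 1.1172 rad.
Bracket: h₀ sin ϕ sin δ + cos ϕ cos δ sin h₀ = 1.1172×0.83676×-0.27564 + 0.54756×0.96126×0.89888 = -0.257676 + 0.473123 = 0.215447.
Q̄ = (S_0/π) × [bracket] = (1361/π) × 0.215447 = 93.34 W/m².

Q̄ ≈ 93.3 W/m²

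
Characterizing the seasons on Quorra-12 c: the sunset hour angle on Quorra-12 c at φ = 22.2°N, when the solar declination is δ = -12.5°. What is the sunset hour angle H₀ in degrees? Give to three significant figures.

H₀ = 84.8°

cos H₀ = −tan φ · tan δ = −tan(+22.2°) × tan(-12.500°) = 0.0905, so H₀ = 1.4802 rad = 84.81°.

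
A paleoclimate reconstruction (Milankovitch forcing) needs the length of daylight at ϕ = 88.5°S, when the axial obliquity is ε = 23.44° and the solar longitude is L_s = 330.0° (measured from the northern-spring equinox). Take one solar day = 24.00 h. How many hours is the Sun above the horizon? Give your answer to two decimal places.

24.00 h

Solar declination: sin δ = sin ε · sin L_s = sin 23.44° × sin 330.0° = -0.19889, so δ = -11.472°.
Sunrise equation: cos h₀ = −tan ϕ · tan δ = -7.7503 ≤ −1, so the Sun never sets (polar day) and h₀ = π.
Daylight = 2h₀/(2π) × 24.00 h = (3.1416/π) × 24.00 = 24.00 h.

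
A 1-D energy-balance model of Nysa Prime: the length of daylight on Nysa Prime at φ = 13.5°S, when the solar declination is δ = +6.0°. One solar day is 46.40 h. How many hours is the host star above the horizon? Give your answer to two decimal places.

22.83 h

cos H₀ = −tan φ · tan δ = −tan(-13.5°) × tan(+6.000°) = 0.0252, so H₀ = 1.5456 rad = 88.55°.
Daylight = 2H₀/(2π) × 46.40 h = (1.5456/π) × 46.40 = 22.83 h.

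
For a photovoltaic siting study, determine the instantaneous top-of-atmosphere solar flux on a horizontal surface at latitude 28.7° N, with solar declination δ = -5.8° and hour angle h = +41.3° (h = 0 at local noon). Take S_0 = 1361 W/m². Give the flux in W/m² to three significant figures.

826 W/m²

cos θ_z = sin ϕ sin δ + cos ϕ cos δ cos h = -0.048530 + 0.655595 = 0.607065.
Flux = S_0 · cos θ_z = 1361 × 0.607065 = 826.2 W/m².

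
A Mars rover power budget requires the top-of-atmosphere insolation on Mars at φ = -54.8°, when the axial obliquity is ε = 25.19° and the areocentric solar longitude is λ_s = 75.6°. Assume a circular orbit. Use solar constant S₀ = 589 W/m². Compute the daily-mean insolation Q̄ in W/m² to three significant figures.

Q̄ ≈ 20.3 W/m²

sin δ = sin 25.19° × sin 75.6° = 0.41225, so δ = +24.346°.
cos H₀ = −tan(-54.8°) tan(+24.346°) = 0.6414, H₀ = 0.8744 rad.
Bracket: H₀ sin φ sin δ + cos φ cos δ sin H₀ = 0.8744×-0.81714×0.41225 + 0.57643×0.91107×0.76717 = -0.294556 + 0.402893 = 0.108337.
Q̄ = (S₀/π) × [bracket] = (589/π) × 0.108337 = 20.31 W/m².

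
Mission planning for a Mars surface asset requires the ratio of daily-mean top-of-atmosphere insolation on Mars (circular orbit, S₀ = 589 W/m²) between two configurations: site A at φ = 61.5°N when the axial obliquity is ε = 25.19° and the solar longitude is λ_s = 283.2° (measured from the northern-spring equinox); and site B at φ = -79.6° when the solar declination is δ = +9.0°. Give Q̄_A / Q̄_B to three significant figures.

Q̄_A / Q̄_B ≈ 3.12

— Configuration A (φ=+61.5°):
Solar declination: sin δ = sin ε · sin λ_s = sin 25.19° × sin 283.2° = -0.41438, so δ = -24.480°.
cos H₀ = −tan(+61.5°) tan(-24.480°) = 0.8386, H₀ = 0.5761 rad.
Bracket: H₀ sin φ sin δ + cos φ cos δ sin H₀ = 0.5761×0.87882×-0.41438 + 0.47716×0.91011×0.54480 = -0.209796 + 0.236589 = 0.026793.
Q̄ = (S₀/π) × [bracket] = (589/π) × 0.026793 = 5.0233 W/m².
— Configuration B (φ=-79.6°):
cos H₀ = −tan(-79.6°) tan(+9.000°) = 0.8630, H₀ = 0.5297 rad.
Bracket: H₀ sin φ sin δ + cos φ cos δ sin H₀ = 0.5297×-0.98357×0.15643 + 0.18052×0.98769×0.50526 = -0.081500 + 0.090087 = 0.008587.
Q̄ = (S₀/π) × [bracket] = (589/π) × 0.008587 = 1.6099 W/m².
Ratio Q̄_A / Q̄_B = 5.0233 / 1.6099 = 3.120.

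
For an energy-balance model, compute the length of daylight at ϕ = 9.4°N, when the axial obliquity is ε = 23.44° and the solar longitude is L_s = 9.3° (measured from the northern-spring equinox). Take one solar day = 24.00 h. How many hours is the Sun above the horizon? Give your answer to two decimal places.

12.08 h

Solar declination: sin δ = sin ε · sin L_s = sin 23.44° × sin 9.3° = 0.06428, so δ = +3.686°.
cos h₀ = −tan ϕ · tan δ = −tan(+9.4°) × tan(+3.686°) = -0.0107, so h₀ = 1.5815 rad = 90.61°.
Daylight = 2h₀/(2π) × 24.00 h = (1.5815/π) × 24.00 = 12.08 h.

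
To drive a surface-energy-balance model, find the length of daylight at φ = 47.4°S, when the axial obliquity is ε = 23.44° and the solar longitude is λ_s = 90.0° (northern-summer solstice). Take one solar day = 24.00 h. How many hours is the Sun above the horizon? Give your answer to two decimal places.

Solar declination: sin δ = sin ε · sin λ_s = sin 23.44° × sin 90.0° = 0.39779, so δ = +23.440°.
cos H₀ = −tan φ · tan δ = −tan(-47.4°) × tan(+23.440°) = 0.4715, so H₀ = 1.0798 rad = 61.87°.
Daylight = 2H₀/(2π) × 24.00 h = (1.0798/π) × 24.00 = 8.25 h.

8.25 h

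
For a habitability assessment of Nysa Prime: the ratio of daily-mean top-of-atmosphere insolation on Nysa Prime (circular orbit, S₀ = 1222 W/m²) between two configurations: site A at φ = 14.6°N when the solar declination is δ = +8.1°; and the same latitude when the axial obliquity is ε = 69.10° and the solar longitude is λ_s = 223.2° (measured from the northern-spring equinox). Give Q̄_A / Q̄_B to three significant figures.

— Configuration A (φ=+14.6°):
cos H₀ = −tan(+14.6°) tan(+8.100°) = -0.0371, H₀ = 1.6079 rad.
Bracket: H₀ sin φ sin δ + cos φ cos δ sin H₀ = 1.6079×0.25207×0.14090 + 0.96771×0.99002×0.99931 = 0.057107 + 0.957391 = 1.014498.
Q̄ = (S₀/π) × [bracket] = (1222/π) × 1.014498 = 394.61 W/m².
— Configuration B (φ=+14.6°):
Solar declination: sin δ = sin ε · sin λ_s = sin 69.10° × sin 223.2° = -0.63951, so δ = -39.755°.
cos H₀ = −tan(+14.6°) tan(-39.755°) = 0.2167, H₀ = 1.3524 rad.
Bracket: H₀ sin φ sin δ + cos φ cos δ sin H₀ = 1.3524×0.25207×-0.63951 + 0.96771×0.76879×0.97624 = -0.218009 + 0.726289 = 0.508280.
Q̄ = (S₀/π) × [bracket] = (1222/π) × 0.508280 = 197.71 W/m².
Ratio Q̄_A / Q̄_B = 394.61 / 197.71 = 1.996.

Q̄_A / Q̄_B ≈ 2.00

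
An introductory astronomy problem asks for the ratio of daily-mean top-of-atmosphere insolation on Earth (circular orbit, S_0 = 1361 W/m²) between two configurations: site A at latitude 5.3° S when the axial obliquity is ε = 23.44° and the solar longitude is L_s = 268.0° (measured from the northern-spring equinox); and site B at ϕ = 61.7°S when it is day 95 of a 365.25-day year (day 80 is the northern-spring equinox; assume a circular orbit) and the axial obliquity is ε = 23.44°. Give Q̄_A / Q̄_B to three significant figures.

Q̄_A / Q̄_B ≈ 2.86

— Configuration A (ϕ=-5.3°):
Solar declination: sin δ = sin ε · sin L_s = sin 23.44° × sin 268.0° = -0.39755, so δ = -23.425°.
cos h₀ = −tan(-5.3°) tan(-23.425°) = -0.0402, h₀ = 1.6110 rad.
Bracket: h₀ sin ϕ sin δ + cos ϕ cos δ sin h₀ = 1.6110×-0.09237×-0.39755 + 0.99572×0.91758×0.99919 = 0.059159 + 0.912913 = 0.972072.
Q̄ = (S_0/π) × [bracket] = (1361/π) × 0.972072 = 421.12 W/m².
— Configuration B (ϕ=-61.7°):
Solar longitude: L_s = 360° × (95 − 80)/365.25 = 14.784°.
sin δ = sin 23.44° × sin 14.784° = 0.10151, so δ = +5.826°.
cos h₀ = −tan(-61.7°) tan(+5.826°) = 0.1895, h₀ = 1.3801 rad.
Bracket: h₀ sin ϕ sin δ + cos ϕ cos δ sin h₀ = 1.3801×-0.88048×0.10151 + 0.47409×0.99483×0.98188 = -0.123350 + 0.463093 = 0.339743.
Q̄ = (S_0/π) × [bracket] = (1361/π) × 0.339743 = 147.18 W/m².
Ratio Q̄_A / Q̄_B = 421.12 / 147.18 = 2.861.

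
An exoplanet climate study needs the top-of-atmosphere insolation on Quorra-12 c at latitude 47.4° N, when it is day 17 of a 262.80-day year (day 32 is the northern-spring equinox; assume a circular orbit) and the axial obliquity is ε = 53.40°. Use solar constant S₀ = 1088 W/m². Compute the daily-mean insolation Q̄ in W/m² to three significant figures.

Q̄ ≈ 124 W/m²

Solar longitude: λ_s = 360° × (17 − 32)/262.80 = -20.548°, i.e. -20.548° + 360° = 339.452°.
sin δ = sin 53.40° × sin 339.452° = -0.28178, so δ = -16.367°.
cos H₀ = −tan(+47.4°) tan(-16.367°) = 0.3194, H₀ = 1.2457 rad.
Bracket: H₀ sin φ sin δ + cos φ cos δ sin H₀ = 1.2457×0.73610×-0.28178 + 0.67688×0.95948×0.94763 = -0.258381 + 0.615441 = 0.357060.
Q̄ = (S₀/π) × [bracket] = (1088/π) × 0.357060 = 123.7 W/m².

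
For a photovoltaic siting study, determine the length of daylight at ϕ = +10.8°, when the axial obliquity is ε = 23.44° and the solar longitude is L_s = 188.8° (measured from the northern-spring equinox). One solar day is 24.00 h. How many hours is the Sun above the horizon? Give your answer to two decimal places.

Solar declination: sin δ = sin ε · sin L_s = sin 23.44° × sin 188.8° = -0.06086, so δ = -3.489°.
cos h₀ = −tan ϕ · tan δ = −tan(+10.8°) × tan(-3.489°) = 0.0116, so h₀ = 1.5592 rad = 89.33°.
Daylight = 2h₀/(2π) × 24.00 h = (1.5592/π) × 24.00 = 11.91 h.

11.91 h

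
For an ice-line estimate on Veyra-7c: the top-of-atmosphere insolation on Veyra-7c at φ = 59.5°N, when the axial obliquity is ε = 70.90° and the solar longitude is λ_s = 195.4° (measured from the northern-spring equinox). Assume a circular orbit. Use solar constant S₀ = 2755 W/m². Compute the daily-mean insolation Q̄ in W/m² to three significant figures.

Q̄ ≈ 175 W/m²

Solar declination: sin δ = sin ε · sin λ_s = sin 70.90° × sin 195.4° = -0.25094, so δ = -14.533°.
cos H₀ = −tan(+59.5°) tan(-14.533°) = 0.4401, H₀ = 1.1151 rad.
Bracket: H₀ sin φ sin δ + cos φ cos δ sin H₀ = 1.1151×0.86163×-0.25094 + 0.50754×0.96800×0.89795 = -0.241104 + 0.441162 = 0.200058.
Q̄ = (S₀/π) × [bracket] = (2755/π) × 0.200058 = 175.4 W/m².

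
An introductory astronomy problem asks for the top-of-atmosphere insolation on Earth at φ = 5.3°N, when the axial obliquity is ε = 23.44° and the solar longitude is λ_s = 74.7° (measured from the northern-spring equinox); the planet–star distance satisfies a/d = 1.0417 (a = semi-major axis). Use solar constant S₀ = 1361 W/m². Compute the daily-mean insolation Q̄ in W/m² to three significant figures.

Q̄ ≈ 459 W/m²

Solar declination: sin δ = sin ε · sin λ_s = sin 23.44° × sin 74.7° = 0.38369, so δ = +22.562°.
cos H₀ = −tan(+5.3°) tan(+22.562°) = -0.0385, H₀ = 1.6093 rad.
Bracket: H₀ sin φ sin δ + cos φ cos δ sin H₀ = 1.6093×0.09237×0.38369 + 0.99572×0.92346×0.99926 = 0.057036 + 0.918827 = 0.975863.
Inverse-square distance factor (a/d)² = 1.0417² = 1.085139.
Q̄ = (S₀/π) × 1.085139 × [bracket] = (1361/π) × 1.085139 × 0.975863 = 458.8 W/m².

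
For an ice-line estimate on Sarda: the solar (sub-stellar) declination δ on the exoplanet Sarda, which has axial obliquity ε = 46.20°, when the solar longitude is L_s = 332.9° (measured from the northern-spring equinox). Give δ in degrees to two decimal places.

δ = -19.20°

sin δ = sin ε · sin L_s = sin 46.20° × sin 332.9° = -0.328794.
δ = arcsin(-0.328794) = -19.20°.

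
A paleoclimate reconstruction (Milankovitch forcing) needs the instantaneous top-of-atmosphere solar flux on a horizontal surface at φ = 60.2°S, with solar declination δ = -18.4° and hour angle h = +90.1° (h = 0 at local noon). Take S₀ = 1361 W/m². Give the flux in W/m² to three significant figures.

372 W/m²

cos θ_z = sin φ sin δ + cos φ cos δ cos h = 0.273909 + -0.000823 = 0.273086.
Flux = S₀ · cos θ_z = 1361 × 0.273086 = 371.7 W/m².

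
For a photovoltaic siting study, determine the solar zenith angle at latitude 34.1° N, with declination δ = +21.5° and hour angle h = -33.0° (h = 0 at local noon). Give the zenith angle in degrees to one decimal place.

cos θ_z = sin φ sin δ + cos φ cos δ cos h = 0.205475 + 0.646147 = 0.851622.
θ_z = arccos(0.851622) = 31.6°.

θ_z = 31.6°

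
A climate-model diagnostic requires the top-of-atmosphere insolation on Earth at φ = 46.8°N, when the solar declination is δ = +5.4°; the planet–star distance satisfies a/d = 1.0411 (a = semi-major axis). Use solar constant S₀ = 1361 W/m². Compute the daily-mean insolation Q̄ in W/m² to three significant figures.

cos H₀ = −tan(+46.8°) tan(+5.400°) = -0.1007, H₀ = 1.6716 rad.
Bracket: H₀ sin φ sin δ + cos φ cos δ sin H₀ = 1.6716×0.72897×0.09411 + 0.68455×0.99556×0.99492 = 0.114677 + 0.678049 = 0.792726.
Inverse-square distance factor (a/d)² = 1.0411² = 1.083889.
Q̄ = (S₀/π) × 1.083889 × [bracket] = (1361/π) × 1.083889 × 0.792726 = 372.2 W/m².

Q̄ ≈ 372 W/m²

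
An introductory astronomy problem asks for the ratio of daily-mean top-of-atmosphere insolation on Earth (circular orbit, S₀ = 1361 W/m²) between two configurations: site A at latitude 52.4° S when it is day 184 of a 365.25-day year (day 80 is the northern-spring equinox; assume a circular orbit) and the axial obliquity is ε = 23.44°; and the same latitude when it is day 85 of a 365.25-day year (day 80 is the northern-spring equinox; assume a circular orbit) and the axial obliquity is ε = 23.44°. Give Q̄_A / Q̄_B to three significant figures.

— Configuration A (φ=-52.4°):
Solar longitude: λ_s = 360° × (184 − 80)/365.25 = 102.505°.
sin δ = sin 23.44° × sin 102.505° = 0.38835, so δ = +22.852°.
cos H₀ = −tan(-52.4°) tan(+22.852°) = 0.5472, H₀ = 0.9917 rad.
Bracket: H₀ sin φ sin δ + cos φ cos δ sin H₀ = 0.9917×-0.79229×0.38835 + 0.61015×0.92151×0.83698 = -0.305132 + 0.470600 = 0.165468.
Q̄ = (S₀/π) × [bracket] = (1361/π) × 0.165468 = 71.684 W/m².
— Configuration B (φ=-52.4°):
Solar longitude: λ_s = 360° × (85 − 80)/365.25 = 4.928°.
sin δ = sin 23.44° × sin 4.928° = 0.03417, so δ = +1.958°.
cos H₀ = −tan(-52.4°) tan(+1.958°) = 0.0444, H₀ = 1.5264 rad.
Bracket: H₀ sin φ sin δ + cos φ cos δ sin H₀ = 1.5264×-0.79229×0.03417 + 0.61015×0.99942×0.99901 = -0.041324 + 0.609192 = 0.567868.
Q̄ = (S₀/π) × [bracket] = (1361/π) × 0.567868 = 246.01 W/m².
Ratio Q̄_A / Q̄_B = 71.684 / 246.01 = 0.2914.

Q̄_A / Q̄_B ≈ 0.291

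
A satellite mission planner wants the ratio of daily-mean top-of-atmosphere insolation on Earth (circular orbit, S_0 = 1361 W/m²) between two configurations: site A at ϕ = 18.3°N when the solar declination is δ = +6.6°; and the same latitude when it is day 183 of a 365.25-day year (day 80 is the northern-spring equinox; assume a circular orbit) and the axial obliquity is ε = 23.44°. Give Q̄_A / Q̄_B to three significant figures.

— Configuration A (ϕ=+18.3°):
cos h₀ = −tan(+18.3°) tan(+6.600°) = -0.0383, h₀ = 1.6091 rad.
Bracket: h₀ sin ϕ sin δ + cos ϕ cos δ sin h₀ = 1.6091×0.31399×0.11494 + 0.94943×0.99337×0.99927 = 0.058072 + 0.942447 = 1.000519.
Q̄ = (S_0/π) × [bracket] = (1361/π) × 1.000519 = 433.44 W/m².
— Configuration B (ϕ=+18.3°):
Solar longitude: L_s = 360° × (183 − 80)/365.25 = 101.520°.
sin δ = sin 23.44° × sin 101.520° = 0.38978, so δ = +22.941°.
cos h₀ = −tan(+18.3°) tan(+22.941°) = -0.1400, h₀ = 1.7112 rad.
Bracket: h₀ sin ϕ sin δ + cos ϕ cos δ sin h₀ = 1.7112×0.31399×0.38978 + 0.94943×0.92091×0.99015 = 0.209429 + 0.865727 = 1.075156.
Q̄ = (S_0/π) × [bracket] = (1361/π) × 1.075156 = 465.78 W/m².
Ratio Q̄_A / Q̄_B = 433.44 / 465.78 = 0.9306.

Q̄_A / Q̄_B ≈ 0.931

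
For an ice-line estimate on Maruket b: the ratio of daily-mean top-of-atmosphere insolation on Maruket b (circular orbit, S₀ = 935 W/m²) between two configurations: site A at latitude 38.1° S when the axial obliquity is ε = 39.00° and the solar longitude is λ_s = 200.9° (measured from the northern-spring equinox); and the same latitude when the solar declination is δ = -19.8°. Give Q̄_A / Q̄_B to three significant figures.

— Configuration A (φ=-38.1°):
Solar declination: sin δ = sin ε · sin λ_s = sin 39.00° × sin 200.9° = -0.22450, so δ = -12.974°.
cos H₀ = −tan(-38.1°) tan(-12.974°) = -0.1806, H₀ = 1.7524 rad.
Bracket: H₀ sin φ sin δ + cos φ cos δ sin H₀ = 1.7524×-0.61704×-0.22450 + 0.78694×0.97447×0.98355 = 0.242752 + 0.754235 = 0.996987.
Q̄ = (S₀/π) × [bracket] = (935/π) × 0.996987 = 296.72 W/m².
— Configuration B (φ=-38.1°):
cos H₀ = −tan(-38.1°) tan(-19.800°) = -0.2823, H₀ = 1.8570 rad.
Bracket: H₀ sin φ sin δ + cos φ cos δ sin H₀ = 1.8570×-0.61704×-0.33874 + 0.78694×0.94088×0.95933 = 0.388143 + 0.710303 = 1.098446.
Q̄ = (S₀/π) × [bracket] = (935/π) × 1.098446 = 326.92 W/m².
Ratio Q̄_A / Q̄_B = 296.72 / 326.92 = 0.9076.

Q̄_A / Q̄_B ≈ 0.908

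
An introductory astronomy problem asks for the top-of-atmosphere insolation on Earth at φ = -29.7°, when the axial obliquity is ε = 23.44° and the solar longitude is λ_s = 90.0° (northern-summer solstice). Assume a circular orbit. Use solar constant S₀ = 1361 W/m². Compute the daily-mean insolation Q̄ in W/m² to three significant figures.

Solar declination: sin δ = sin ε · sin λ_s = sin 23.44° × sin 90.0° = 0.39779, so δ = +23.440°.
cos H₀ = −tan(-29.7°) tan(+23.440°) = 0.2473, H₀ = 1.3209 rad.
Bracket: H₀ sin φ sin δ + cos φ cos δ sin H₀ = 1.3209×-0.49546×0.39779 + 0.86863×0.91748×0.96894 = -0.260335 + 0.772197 = 0.511862.
Q̄ = (S₀/π) × [bracket] = (1361/π) × 0.511862 = 221.7 W/m².

Q̄ ≈ 222 W/m²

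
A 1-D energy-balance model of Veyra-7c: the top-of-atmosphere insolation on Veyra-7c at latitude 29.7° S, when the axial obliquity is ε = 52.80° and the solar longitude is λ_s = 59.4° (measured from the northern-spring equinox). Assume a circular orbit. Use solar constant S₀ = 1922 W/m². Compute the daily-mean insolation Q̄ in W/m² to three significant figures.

Solar declination: sin δ = sin ε · sin λ_s = sin 52.80° × sin 59.4° = 0.68561, so δ = +43.283°.
cos H₀ = −tan(-29.7°) tan(+43.283°) = 0.5372, H₀ = 1.0037 rad.
Bracket: H₀ sin φ sin δ + cos φ cos δ sin H₀ = 1.0037×-0.49546×0.68561 + 0.86863×0.72797×0.84346 = -0.340949 + 0.533351 = 0.192402.
Q̄ = (S₀/π) × [bracket] = (1922/π) × 0.192402 = 117.7 W/m².

Q̄ ≈ 118 W/m²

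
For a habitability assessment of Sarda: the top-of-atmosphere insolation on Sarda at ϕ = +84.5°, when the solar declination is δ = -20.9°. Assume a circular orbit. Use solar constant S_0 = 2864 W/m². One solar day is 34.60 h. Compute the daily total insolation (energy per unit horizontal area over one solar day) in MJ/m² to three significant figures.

cos h₀ = −tan(+84.5°) tan(-20.900°) = 3.9658 ≥ 1 ⇒ polar night, h₀ = 0 and Q̄ = 0.
Daily total = Q̄ × 34.60 h × 3600 s/h = 0.00 MJ/m².

0.00 MJ/m²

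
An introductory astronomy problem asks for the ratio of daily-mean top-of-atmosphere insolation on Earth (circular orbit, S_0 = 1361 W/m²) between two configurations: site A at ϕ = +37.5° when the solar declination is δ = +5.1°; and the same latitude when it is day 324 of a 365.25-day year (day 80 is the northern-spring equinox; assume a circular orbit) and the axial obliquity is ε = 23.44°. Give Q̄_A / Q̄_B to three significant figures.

— Configuration A (ϕ=+37.5°):
cos h₀ = −tan(+37.5°) tan(+5.100°) = -0.0685, h₀ = 1.6393 rad.
Bracket: h₀ sin ϕ sin δ + cos ϕ cos δ sin h₀ = 1.6393×0.60876×0.08889 + 0.79335×0.99604×0.99765 = 0.088707 + 0.788351 = 0.877058.
Q̄ = (S_0/π) × [bracket] = (1361/π) × 0.877058 = 379.96 W/m².
— Configuration B (ϕ=+37.5°):
Solar longitude: L_s = 360° × (324 − 80)/365.25 = 240.493°.
sin δ = sin 23.44° × sin 240.493° = -0.34619, so δ = -20.255°.
cos h₀ = −tan(+37.5°) tan(-20.255°) = 0.2832, h₀ = 1.2837 rad.
Bracket: h₀ sin ϕ sin δ + cos ϕ cos δ sin h₀ = 1.2837×0.60876×-0.34619 + 0.79335×0.93816×0.95907 = -0.270535 + 0.713825 = 0.443290.
Q̄ = (S_0/π) × [bracket] = (1361/π) × 0.443290 = 192.04 W/m².
Ratio Q̄_A / Q̄_B = 379.96 / 192.04 = 1.979.

Q̄_A / Q̄_B ≈ 1.98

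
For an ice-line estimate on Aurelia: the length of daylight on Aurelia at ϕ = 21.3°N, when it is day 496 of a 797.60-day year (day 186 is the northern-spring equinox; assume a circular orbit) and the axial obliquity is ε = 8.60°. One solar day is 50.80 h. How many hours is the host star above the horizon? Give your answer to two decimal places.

Solar longitude: L_s = 360° × (496 − 186)/797.60 = 139.920°.
sin δ = sin 8.60° × sin 139.920° = 0.09628, so δ = +5.525°.
cos h₀ = −tan ϕ · tan δ = −tan(+21.3°) × tan(+5.525°) = -0.0377, so h₀ = 1.6085 rad = 92.16°.
Daylight = 2h₀/(2π) × 50.80 h = (1.6085/π) × 50.80 = 26.01 h.

26.01 h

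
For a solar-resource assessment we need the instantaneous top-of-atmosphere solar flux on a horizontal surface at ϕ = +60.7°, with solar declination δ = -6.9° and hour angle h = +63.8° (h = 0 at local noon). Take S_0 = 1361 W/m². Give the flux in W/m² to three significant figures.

149 W/m²

cos θ_z = sin ϕ sin δ + cos ϕ cos δ cos h = -0.104768 + 0.214500 = 0.109732.
Flux = S_0 · cos θ_z = 1361 × 0.109732 = 149.3 W/m².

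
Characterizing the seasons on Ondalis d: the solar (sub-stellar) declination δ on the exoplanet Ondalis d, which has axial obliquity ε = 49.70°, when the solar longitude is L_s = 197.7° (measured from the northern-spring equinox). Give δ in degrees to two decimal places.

δ = -13.41°

sin δ = sin ε · sin L_s = sin 49.70° × sin 197.7° = -0.231876.
δ = arcsin(-0.231876) = -13.41°.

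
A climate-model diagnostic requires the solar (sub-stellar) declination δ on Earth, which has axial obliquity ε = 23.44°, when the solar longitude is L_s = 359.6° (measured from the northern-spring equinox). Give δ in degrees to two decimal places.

sin δ = sin ε · sin L_s = sin 23.44° × sin 359.6° = -0.002777.
δ = arcsin(-0.002777) = -0.16°.

δ = -0.16°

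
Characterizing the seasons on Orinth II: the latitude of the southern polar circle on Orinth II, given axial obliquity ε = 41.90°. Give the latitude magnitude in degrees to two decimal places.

The polar circle is the lowest latitude that experiences at least one full rotation of continuous darkness at the northern-summer solstice; it lies at |ϕ| = 90° − ε = 90° − 41.90° = 48.10°.

48.10°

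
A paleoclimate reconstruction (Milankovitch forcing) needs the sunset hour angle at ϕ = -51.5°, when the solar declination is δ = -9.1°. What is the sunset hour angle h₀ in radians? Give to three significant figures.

cos h₀ = −tan ϕ · tan δ = −tan(-51.5°) × tan(-9.100°) = -0.2014, so h₀ = 1.7735 rad = 101.62°.

h₀ = 1.77 rad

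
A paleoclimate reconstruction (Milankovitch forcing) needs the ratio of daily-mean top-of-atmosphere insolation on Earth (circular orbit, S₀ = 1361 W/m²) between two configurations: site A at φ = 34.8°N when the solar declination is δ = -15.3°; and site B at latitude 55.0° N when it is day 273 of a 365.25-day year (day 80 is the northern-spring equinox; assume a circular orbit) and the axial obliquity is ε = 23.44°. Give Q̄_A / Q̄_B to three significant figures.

— Configuration A (φ=+34.8°):
cos H₀ = −tan(+34.8°) tan(-15.300°) = 0.1901, H₀ = 1.3795 rad.
Bracket: H₀ sin φ sin δ + cos φ cos δ sin H₀ = 1.3795×0.57071×-0.26387 + 0.82115×0.96456×0.98176 = -0.207743 + 0.777601 = 0.569858.
Q̄ = (S₀/π) × [bracket] = (1361/π) × 0.569858 = 246.87 W/m².
— Configuration B (φ=+55.0°):
Solar longitude: λ_s = 360° × (273 − 80)/365.25 = 190.226°.
sin δ = sin 23.44° × sin 190.226° = -0.07062, so δ = -4.050°.
cos H₀ = −tan(+55.0°) tan(-4.050°) = 0.1011, H₀ = 1.4695 rad.
Bracket: H₀ sin φ sin δ + cos φ cos δ sin H₀ = 1.4695×0.81915×-0.07062 + 0.57358×0.99750×0.99488 = -0.085008 + 0.569217 = 0.484209.
Q̄ = (S₀/π) × [bracket] = (1361/π) × 0.484209 = 209.77 W/m².
Ratio Q̄_A / Q̄_B = 246.87 / 209.77 = 1.177.

Q̄_A / Q̄_B ≈ 1.18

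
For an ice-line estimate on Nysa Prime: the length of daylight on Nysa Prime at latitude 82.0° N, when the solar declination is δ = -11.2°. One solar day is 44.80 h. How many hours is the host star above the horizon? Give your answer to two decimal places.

0.00 h

cos h₀ = −tan ϕ · tan δ = 1.4089 ≥ 1, so the host star never rises (polar night) and h₀ = 0.
Daylight = 2h₀/(2π) × 44.80 h = (0.0000/π) × 44.80 = 0.00 h.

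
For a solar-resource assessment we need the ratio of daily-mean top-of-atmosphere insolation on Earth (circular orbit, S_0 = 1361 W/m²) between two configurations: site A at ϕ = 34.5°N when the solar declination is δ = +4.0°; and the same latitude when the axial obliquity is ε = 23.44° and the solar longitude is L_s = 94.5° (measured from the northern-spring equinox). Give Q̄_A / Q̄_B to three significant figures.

— Configuration A (ϕ=+34.5°):
cos h₀ = −tan(+34.5°) tan(+4.000°) = -0.0481, h₀ = 1.6189 rad.
Bracket: h₀ sin ϕ sin δ + cos ϕ cos δ sin h₀ = 1.6189×0.56641×0.06976 + 0.82413×0.99756×0.99884 = 0.063967 + 0.821165 = 0.885132.
Q̄ = (S_0/π) × [bracket] = (1361/π) × 0.885132 = 383.46 W/m².
— Configuration B (ϕ=+34.5°):
Solar declination: sin δ = sin ε · sin L_s = sin 23.44° × sin 94.5° = 0.39656, so δ = +23.363°.
cos h₀ = −tan(+34.5°) tan(+23.363°) = -0.2969, h₀ = 1.8722 rad.
Bracket: h₀ sin ϕ sin δ + cos ϕ cos δ sin h₀ = 1.8722×0.56641×0.39656 + 0.82413×0.91801×0.95491 = 0.420525 + 0.722446 = 1.142971.
Q̄ = (S_0/π) × [bracket] = (1361/π) × 1.142971 = 495.16 W/m².
Ratio Q̄_A / Q̄_B = 383.46 / 495.16 = 0.7744.

Q̄_A / Q̄_B ≈ 0.774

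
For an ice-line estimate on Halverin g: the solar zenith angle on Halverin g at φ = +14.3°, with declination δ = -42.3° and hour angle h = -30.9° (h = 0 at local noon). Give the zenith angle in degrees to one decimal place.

θ_z = 63.3°

cos θ_z = sin φ sin δ + cos φ cos δ cos h = -0.166233 + 0.614987 = 0.448754.
θ_z = arccos(0.448754) = 63.3°.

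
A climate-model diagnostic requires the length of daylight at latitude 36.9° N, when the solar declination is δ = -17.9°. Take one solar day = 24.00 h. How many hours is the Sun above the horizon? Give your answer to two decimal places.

cos H₀ = −tan φ · tan δ = −tan(+36.9°) × tan(-17.900°) = 0.2425, so H₀ = 1.3258 rad = 75.97°.
Daylight = 2H₀/(2π) × 24.00 h = (1.3258/π) × 24.00 = 10.13 h.

10.13 h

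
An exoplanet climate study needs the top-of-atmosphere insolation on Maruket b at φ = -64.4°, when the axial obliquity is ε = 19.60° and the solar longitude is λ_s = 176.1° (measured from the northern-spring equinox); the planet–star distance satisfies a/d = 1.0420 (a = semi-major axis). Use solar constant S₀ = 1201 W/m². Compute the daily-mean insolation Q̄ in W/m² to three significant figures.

Q̄ ≈ 166 W/m²

Solar declination: sin δ = sin ε · sin λ_s = sin 19.60° × sin 176.1° = 0.02282, so δ = +1.307°.
cos H₀ = −tan(-64.4°) tan(+1.307°) = 0.0476, H₀ = 1.5231 rad.
Bracket: H₀ sin φ sin δ + cos φ cos δ sin H₀ = 1.5231×-0.90183×0.02282 + 0.43209×0.99974×0.99886 = -0.031345 + 0.431485 = 0.400140.
Inverse-square distance factor (a/d)² = 1.0420² = 1.085764.
Q̄ = (S₀/π) × 1.085764 × [bracket] = (1201/π) × 1.085764 × 0.400140 = 166.1 W/m².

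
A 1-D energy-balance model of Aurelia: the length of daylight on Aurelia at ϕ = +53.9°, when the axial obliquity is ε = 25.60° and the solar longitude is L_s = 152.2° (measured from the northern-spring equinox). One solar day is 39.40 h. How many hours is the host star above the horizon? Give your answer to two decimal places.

Solar declination: sin δ = sin ε · sin L_s = sin 25.60° × sin 152.2° = 0.20152, so δ = +11.626°.
cos h₀ = −tan ϕ · tan δ = −tan(+53.9°) × tan(+11.626°) = -0.2821, so h₀ = 1.8568 rad = 106.39°.
Daylight = 2h₀/(2π) × 39.40 h = (1.8568/π) × 39.40 = 23.29 h.

23.29 h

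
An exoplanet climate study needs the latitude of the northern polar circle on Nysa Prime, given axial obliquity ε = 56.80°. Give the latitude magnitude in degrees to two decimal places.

33.20°

The polar circle is the lowest latitude that experiences at least one full rotation of continuous daylight at the northern-summer solstice; it lies at |φ| = 90° − ε = 90° − 56.80° = 33.20°.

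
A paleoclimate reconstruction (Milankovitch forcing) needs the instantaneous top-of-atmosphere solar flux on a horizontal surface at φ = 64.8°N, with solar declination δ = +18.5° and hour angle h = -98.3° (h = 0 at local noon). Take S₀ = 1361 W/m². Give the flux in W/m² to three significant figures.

cos θ_z = sin φ sin δ + cos φ cos δ cos h = 0.287106 + -0.058288 = 0.228818.
Flux = S₀ · cos θ_z = 1361 × 0.228818 = 311.4 W/m².

311 W/m²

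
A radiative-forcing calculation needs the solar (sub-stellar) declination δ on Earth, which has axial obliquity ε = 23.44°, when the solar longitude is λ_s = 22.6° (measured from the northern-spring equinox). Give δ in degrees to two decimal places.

sin δ = sin ε · sin λ_s = sin 23.44° × sin 22.6° = 0.152868.
δ = arcsin(0.152868) = +8.79°.

δ = +8.79°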